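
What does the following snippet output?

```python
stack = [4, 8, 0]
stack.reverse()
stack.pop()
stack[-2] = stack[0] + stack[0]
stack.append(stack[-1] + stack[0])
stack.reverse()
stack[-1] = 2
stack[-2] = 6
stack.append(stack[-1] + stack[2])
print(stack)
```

reverse → [0, 8, 4]
pop() removes 4 → [0, 8]
stack[-2] = stack[0]+stack[0] = 0+0 = 0 → [0, 8]
append stack[-1]+stack[0] = 8+0 = 8 → [0, 8, 8]
reverse → [8, 8, 0]
stack[-1] = 2 → [8, 8, 2]
stack[-2] = 6 → [8, 6, 2]
append stack[-1]+stack[2] = 2+2 = 4 → [8, 6, 2, 4]

[8, 6, 2, 4]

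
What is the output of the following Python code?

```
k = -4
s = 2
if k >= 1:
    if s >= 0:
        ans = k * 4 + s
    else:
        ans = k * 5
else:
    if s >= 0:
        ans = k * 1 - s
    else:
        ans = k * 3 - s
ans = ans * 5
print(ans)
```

-30

k=-4, s=2
k >= 1 is False; s >= 0 is True
→ ans = k * 1 - s = -6
ans = (-6)*5 = -30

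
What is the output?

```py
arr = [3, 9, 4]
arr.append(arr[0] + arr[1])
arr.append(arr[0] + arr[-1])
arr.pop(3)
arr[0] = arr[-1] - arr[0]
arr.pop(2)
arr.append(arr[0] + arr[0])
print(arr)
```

[12, 9, 15, 24]

append arr[0]+arr[1] = 3+9 = 12 → [3, 9, 4, 12]
append arr[0]+arr[-1] = 3+12 = 15 → [3, 9, 4, 12, 15]
pop(3) removes 12 → [3, 9, 4, 15]
arr[0] = arr[-1]-arr[0] = 15-3 = 12 → [12, 9, 4, 15]
pop(2) removes 4 → [12, 9, 15]
append arr[0]+arr[0] = 12+12 = 24 → [12, 9, 15, 24]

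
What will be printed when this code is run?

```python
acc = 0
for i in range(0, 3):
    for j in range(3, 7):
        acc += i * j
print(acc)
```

54

i=0,j=3: acc = 0+0 = 0
i=0,j=4: acc = 0+0 = 0
i=0,j=5: acc = 0+0 = 0
i=0,j=6: acc = 0+0 = 0
i=1,j=3: acc = 0+3 = 3
i=1,j=4: acc = 3+4 = 7
i=1,j=5: acc = 7+5 = 12
i=1,j=6: acc = 12+6 = 18
i=2,j=3: acc = 18+6 = 24
i=2,j=4: acc = 24+8 = 32
i=2,j=5: acc = 32+10 = 42
i=2,j=6: acc = 42+12 = 54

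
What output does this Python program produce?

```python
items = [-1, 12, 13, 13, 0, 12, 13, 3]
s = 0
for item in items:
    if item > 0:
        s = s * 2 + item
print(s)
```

773

item=-1: not >0
item=12: >0, s = 0*2+12 = 12
item=13: >0, s = 12*2+13 = 37
item=13: >0, s = 37*2+13 = 87
item=0: not >0
item=12: >0, s = 87*2+12 = 186
item=13: >0, s = 186*2+13 = 385
item=3: >0, s = 385*2+3 = 773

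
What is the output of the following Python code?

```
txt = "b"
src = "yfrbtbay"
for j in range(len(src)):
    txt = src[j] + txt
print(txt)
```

j=0: prepend 'y' → 'yb'
j=1: prepend 'f' → 'fyb'
j=2: prepend 'r' → 'rfyb'
j=3: prepend 'b' → 'brfyb'
j=4: prepend 't' → 'tbrfyb'
j=5: prepend 'b' → 'btbrfyb'
j=6: prepend 'a' → 'abtbrfyb'
j=7: prepend 'y' → 'yabtbrfyb'

yabtbrfyb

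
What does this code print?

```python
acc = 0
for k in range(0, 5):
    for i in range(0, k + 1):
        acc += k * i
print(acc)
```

k=0,i=0: acc = 0+0 = 0
k=1,i=0: acc = 0+0 = 0
k=1,i=1: acc = 0+1 = 1
k=2,i=0: acc = 1+0 = 1
k=2,i=1: acc = 1+2 = 3
k=2,i=2: acc = 3+4 = 7
k=3,i=0: acc = 7+0 = 7
k=3,i=1: acc = 7+3 = 10
k=3,i=2: acc = 10+6 = 16
k=3,i=3: acc = 16+9 = 25
k=4,i=0: acc = 25+0 = 25
k=4,i=1: acc = 25+4 = 29
k=4,i=2: acc = 29+8 = 37
k=4,i=3: acc = 37+12 = 49
k=4,i=4: acc = 49+16 = 65

65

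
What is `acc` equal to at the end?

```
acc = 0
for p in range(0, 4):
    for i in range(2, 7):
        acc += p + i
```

p=0,i=2: acc = 0+2 = 2
p=0,i=3: acc = 2+3 = 5
p=0,i=4: acc = 5+4 = 9
p=0,i=5: acc = 9+5 = 14
p=0,i=6: acc = 14+6 = 20
p=1,i=2: acc = 20+3 = 23
p=1,i=3: acc = 23+4 = 27
p=1,i=4: acc = 27+5 = 32
p=1,i=5: acc = 32+6 = 38
p=1,i=6: acc = 38+7 = 45
p=2,i=2: acc = 45+4 = 49
p=2,i=3: acc = 49+5 = 54
p=2,i=4: acc = 54+6 = 60
p=2,i=5: acc = 60+7 = 67
p=2,i=6: acc = 67+8 = 75
p=3,i=2: acc = 75+5 = 80
p=3,i=3: acc = 80+6 = 86
p=3,i=4: acc = 86+7 = 93
p=3,i=5: acc = 93+8 = 101
p=3,i=6: acc = 101+9 = 110

110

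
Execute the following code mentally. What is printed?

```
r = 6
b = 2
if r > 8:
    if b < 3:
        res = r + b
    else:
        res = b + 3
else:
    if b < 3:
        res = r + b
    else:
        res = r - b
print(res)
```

r=6, b=2
r > 8 is False; b < 3 is True
→ res = r + b = 8

8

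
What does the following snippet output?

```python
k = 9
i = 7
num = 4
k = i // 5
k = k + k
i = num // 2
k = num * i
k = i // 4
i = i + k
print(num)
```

k = 7//5 = 1
k = 1+1 = 2
i = 4//2 = 2
k = 4*2 = 8
k = 2//4 = 0
i = 2+0 = 2

4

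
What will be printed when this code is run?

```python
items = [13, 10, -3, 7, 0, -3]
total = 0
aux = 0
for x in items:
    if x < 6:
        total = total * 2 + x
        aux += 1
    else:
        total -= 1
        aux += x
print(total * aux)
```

x=13: not <6, total = 0-1 = -1; aux=13
x=10: not <6, total = (-1)-1 = -2; aux=23
x=-3: <6, total = (-2)*2+(-3) = -7; aux=24
x=7: not <6, total = (-7)-1 = -8; aux=31
x=0: <6, total = (-8)*2+0 = -16; aux=32
x=-3: <6, total = (-16)*2+(-3) = -35; aux=33
total*aux = (-35)*33 = -1155

-1155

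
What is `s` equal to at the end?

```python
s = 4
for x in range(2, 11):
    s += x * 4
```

220

x=2: s = 4+2*4 = 12
x=3: s = 12+3*4 = 24
x=4: s = 24+4*4 = 40
x=5: s = 40+5*4 = 60
x=6: s = 60+6*4 = 84
x=7: s = 84+7*4 = 112
x=8: s = 112+8*4 = 144
x=9: s = 144+9*4 = 180
x=10: s = 180+10*4 = 220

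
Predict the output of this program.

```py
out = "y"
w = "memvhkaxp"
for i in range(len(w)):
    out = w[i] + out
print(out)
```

i=0: prepend 'm' → 'my'
i=1: prepend 'e' → 'emy'
i=2: prepend 'm' → 'memy'
i=3: prepend 'v' → 'vmemy'
i=4: prepend 'h' → 'hvmemy'
i=5: prepend 'k' → 'khvmemy'
i=6: prepend 'a' → 'akhvmemy'
i=7: prepend 'x' → 'xakhvmemy'
i=8: prepend 'p' → 'pxakhvmemy'

pxakhvmemy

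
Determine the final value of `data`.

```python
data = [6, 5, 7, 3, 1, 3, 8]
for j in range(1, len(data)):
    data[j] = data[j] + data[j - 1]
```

j=1: data[1] = 5+6 = 11 → [6, 11, 7, 3, 1, 3, 8]
j=2: data[2] = 7+11 = 18 → [6, 11, 18, 3, 1, 3, 8]
j=3: data[3] = 3+18 = 21 → [6, 11, 18, 21, 1, 3, 8]
j=4: data[4] = 1+21 = 22 → [6, 11, 18, 21, 22, 3, 8]
j=5: data[5] = 3+22 = 25 → [6, 11, 18, 21, 22, 25, 8]
j=6: data[6] = 8+25 = 33 → [6, 11, 18, 21, 22, 25, 33]

[6, 11, 18, 21, 22, 25, 33]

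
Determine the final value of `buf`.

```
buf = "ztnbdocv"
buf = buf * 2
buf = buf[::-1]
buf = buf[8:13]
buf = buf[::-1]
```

repeat ×2 → 'ztnbdocvztnbdocv'
reverse → 'vcodbntzvcodbntz'
slice [8:13] → 'vcodb'
reverse → 'bdocv'

'bdocv'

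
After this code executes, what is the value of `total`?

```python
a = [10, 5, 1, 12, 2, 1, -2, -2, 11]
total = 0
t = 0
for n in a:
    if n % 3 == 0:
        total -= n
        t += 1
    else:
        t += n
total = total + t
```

15

n=10: not %3==0; t=10
n=5: not %3==0; t=15
n=1: not %3==0; t=16
n=12: %3==0, total = 0-12 = -12; t=17
n=2: not %3==0; t=19
n=1: not %3==0; t=20
n=-2: not %3==0; t=18
n=-2: not %3==0; t=16
n=11: not %3==0; t=27
total+t = (-12)+27 = 15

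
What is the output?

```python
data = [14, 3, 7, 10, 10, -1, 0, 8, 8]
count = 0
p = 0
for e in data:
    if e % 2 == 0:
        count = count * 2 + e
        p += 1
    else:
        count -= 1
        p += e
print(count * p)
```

9600

e=14: even, count = 0*2+14 = 14; p=1
e=3: not even, count = 14-1 = 13; p=4
e=7: not even, count = 13-1 = 12; p=11
e=10: even, count = 12*2+10 = 34; p=12
e=10: even, count = 34*2+10 = 78; p=13
e=-1: not even, count = 78-1 = 77; p=12
e=0: even, count = 77*2+0 = 154; p=13
e=8: even, count = 154*2+8 = 316; p=14
e=8: even, count = 316*2+8 = 640; p=15
count*p = 640*15 = 9600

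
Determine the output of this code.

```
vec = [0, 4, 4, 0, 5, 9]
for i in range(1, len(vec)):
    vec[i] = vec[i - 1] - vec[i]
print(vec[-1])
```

i=1: vec[1] = 0-4 = -4 → [0, -4, 4, 0, 5, 9]
i=2: vec[2] = (-4)-4 = -8 → [0, -4, -8, 0, 5, 9]
i=3: vec[3] = (-8)-0 = -8 → [0, -4, -8, -8, 5, 9]
i=4: vec[4] = (-8)-5 = -13 → [0, -4, -8, -8, -13, 9]
i=5: vec[5] = (-13)-9 = -22 → [0, -4, -8, -8, -13, -22]

-22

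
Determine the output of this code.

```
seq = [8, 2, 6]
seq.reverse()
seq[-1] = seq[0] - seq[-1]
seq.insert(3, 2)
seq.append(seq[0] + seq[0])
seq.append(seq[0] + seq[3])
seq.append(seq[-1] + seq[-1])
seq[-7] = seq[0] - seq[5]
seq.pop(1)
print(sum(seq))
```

34

reverse → [6, 2, 8]
seq[-1] = seq[0]-seq[-1] = 6-8 = -2 → [6, 2, -2]
insert 2 at 3 → [6, 2, -2, 2]
append seq[0]+seq[0] = 6+6 = 12 → [6, 2, -2, 2, 12]
append seq[0]+seq[3] = 6+2 = 8 → [6, 2, -2, 2, 12, 8]
append seq[-1]+seq[-1] = 8+8 = 16 → [6, 2, -2, 2, 12, 8, 16]
seq[-7] = seq[0]-seq[5] = 6-8 = -2 → [-2, 2, -2, 2, 12, 8, 16]
pop(1) removes 2 → [-2, -2, 2, 12, 8, 16]
sum = 34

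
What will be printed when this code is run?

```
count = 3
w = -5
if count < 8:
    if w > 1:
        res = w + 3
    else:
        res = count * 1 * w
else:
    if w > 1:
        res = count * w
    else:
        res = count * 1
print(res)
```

count=3, w=-5
count < 8 is True; w > 1 is False
→ res = count * 1 * w = -15

-15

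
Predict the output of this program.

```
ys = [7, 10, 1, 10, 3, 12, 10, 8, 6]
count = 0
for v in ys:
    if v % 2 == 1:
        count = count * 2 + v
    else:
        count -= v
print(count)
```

v=7: odd, count = 0*2+7 = 7
v=10: not odd, count = 7-10 = -3
v=1: odd, count = (-3)*2+1 = -5
v=10: not odd, count = (-5)-10 = -15
v=3: odd, count = (-15)*2+3 = -27
v=12: not odd, count = (-27)-12 = -39
v=10: not odd, count = (-39)-10 = -49
v=8: not odd, count = (-49)-8 = -57
v=6: not odd, count = (-57)-6 = -63

-63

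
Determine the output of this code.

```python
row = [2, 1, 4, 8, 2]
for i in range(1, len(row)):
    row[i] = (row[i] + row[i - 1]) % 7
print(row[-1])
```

i=1: row[1] = (1+2)%7 = 3 → [2, 3, 4, 8, 2]
i=2: row[2] = (4+3)%7 = 0 → [2, 3, 0, 8, 2]
i=3: row[3] = (8+0)%7 = 1 → [2, 3, 0, 1, 2]
i=4: row[4] = (2+1)%7 = 3 → [2, 3, 0, 1, 3]

3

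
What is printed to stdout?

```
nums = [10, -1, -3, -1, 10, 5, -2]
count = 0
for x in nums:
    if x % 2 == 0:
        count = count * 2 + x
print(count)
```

58

x=10: even, count = 0*2+10 = 10
x=-1: not even
x=-3: not even
x=-1: not even
x=10: even, count = 10*2+10 = 30
x=5: not even
x=-2: even, count = 30*2+(-2) = 58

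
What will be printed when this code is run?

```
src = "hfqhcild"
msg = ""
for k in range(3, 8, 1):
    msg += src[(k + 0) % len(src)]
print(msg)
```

hcild

k=3: add src[3]='h' → 'h'
k=4: add src[4]='c' → 'hc'
k=5: add src[5]='i' → 'hci'
k=6: add src[6]='l' → 'hcil'
k=7: add src[7]='d' → 'hcild'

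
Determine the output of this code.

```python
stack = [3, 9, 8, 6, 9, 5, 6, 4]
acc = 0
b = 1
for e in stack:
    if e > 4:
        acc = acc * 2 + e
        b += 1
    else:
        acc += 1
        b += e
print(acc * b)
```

8134

e=3: not >4, acc = 0+1 = 1; b=4
e=9: >4, acc = 1*2+9 = 11; b=5
e=8: >4, acc = 11*2+8 = 30; b=6
e=6: >4, acc = 30*2+6 = 66; b=7
e=9: >4, acc = 66*2+9 = 141; b=8
e=5: >4, acc = 141*2+5 = 287; b=9
e=6: >4, acc = 287*2+6 = 580; b=10
e=4: not >4, acc = 580+1 = 581; b=14
acc*b = 581*14 = 8134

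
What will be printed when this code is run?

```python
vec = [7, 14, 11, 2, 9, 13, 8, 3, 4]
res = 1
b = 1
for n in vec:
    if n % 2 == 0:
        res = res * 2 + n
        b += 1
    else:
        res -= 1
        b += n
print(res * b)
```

n=7: not even, res = 1-1 = 0; b=8
n=14: even, res = 0*2+14 = 14; b=9
n=11: not even, res = 14-1 = 13; b=20
n=2: even, res = 13*2+2 = 28; b=21
n=9: not even, res = 28-1 = 27; b=30
n=13: not even, res = 27-1 = 26; b=43
n=8: even, res = 26*2+8 = 60; b=44
n=3: not even, res = 60-1 = 59; b=47
n=4: even, res = 59*2+4 = 122; b=48
res*b = 122*48 = 5856

5856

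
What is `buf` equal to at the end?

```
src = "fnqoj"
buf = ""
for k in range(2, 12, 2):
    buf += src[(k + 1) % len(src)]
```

k=2: add src[3]='o' → 'o'
k=4: add src[0]='f' → 'of'
k=6: add src[2]='q' → 'ofq'
k=8: add src[4]='j' → 'ofqj'
k=10: add src[1]='n' → 'ofqjn'

'ofqjn'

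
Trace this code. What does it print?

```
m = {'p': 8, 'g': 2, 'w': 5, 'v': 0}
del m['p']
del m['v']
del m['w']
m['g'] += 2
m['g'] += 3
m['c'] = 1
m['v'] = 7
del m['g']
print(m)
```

{'c': 1, 'v': 7}

del 'p' → {'g': 2, 'w': 5, 'v': 0}
del 'v' → {'g': 2, 'w': 5}
del 'w' → {'g': 2}
m['g'] = 2+2 = 4 → {'g': 4}
m['g'] = 4+3 = 7 → {'g': 7}
m['c'] = 1 → {'g': 7, 'c': 1}
m['v'] = 7 → {'g': 7, 'c': 1, 'v': 7}
del 'g' → {'c': 1, 'v': 7}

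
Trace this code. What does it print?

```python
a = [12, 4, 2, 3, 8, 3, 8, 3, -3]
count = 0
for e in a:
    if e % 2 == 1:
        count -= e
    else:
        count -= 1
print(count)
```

-11

e=12: not odd, count = 0-1 = -1
e=4: not odd, count = (-1)-1 = -2
e=2: not odd, count = (-2)-1 = -3
e=3: odd, count = (-3)-3 = -6
e=8: not odd, count = (-6)-1 = -7
e=3: odd, count = (-7)-3 = -10
e=8: not odd, count = (-10)-1 = -11
e=3: odd, count = (-11)-3 = -14
e=-3: odd, count = (-14)-(-3) = -11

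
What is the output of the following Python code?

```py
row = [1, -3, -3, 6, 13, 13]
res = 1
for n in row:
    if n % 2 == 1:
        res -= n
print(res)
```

n=1: odd, res = 1-1 = 0
n=-3: odd, res = 0-(-3) = 3
n=-3: odd, res = 3-(-3) = 6
n=6: not odd
n=13: odd, res = 6-13 = -7
n=13: odd, res = (-7)-13 = -20

-20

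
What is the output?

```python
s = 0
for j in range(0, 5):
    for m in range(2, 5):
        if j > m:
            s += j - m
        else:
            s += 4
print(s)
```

j=0,m=2: not 0>2, s = 0+4 = 4
j=0,m=3: not 0>3, s = 4+4 = 8
j=0,m=4: not 0>4, s = 8+4 = 12
j=1,m=2: not 1>2, s = 12+4 = 16
j=1,m=3: not 1>3, s = 16+4 = 20
j=1,m=4: not 1>4, s = 20+4 = 24
j=2,m=2: not 2>2, s = 24+4 = 28
j=2,m=3: not 2>3, s = 28+4 = 32
j=2,m=4: not 2>4, s = 32+4 = 36
j=3,m=2: 3>2, s = 36+1 = 37
j=3,m=3: not 3>3, s = 37+4 = 41
j=3,m=4: not 3>4, s = 41+4 = 45
j=4,m=2: 4>2, s = 45+2 = 47
j=4,m=3: 4>3, s = 47+1 = 48
j=4,m=4: not 4>4, s = 48+4 = 52

52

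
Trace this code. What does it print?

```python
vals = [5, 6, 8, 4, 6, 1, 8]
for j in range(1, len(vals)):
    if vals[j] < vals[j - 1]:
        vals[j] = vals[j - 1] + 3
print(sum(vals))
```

j=1: 6>=5, unchanged → [5, 6, 8, 4, 6, 1, 8]
j=2: 8>=6, unchanged → [5, 6, 8, 4, 6, 1, 8]
j=3: 4<8, vals[3] = 8+3 = 11 → [5, 6, 8, 11, 6, 1, 8]
j=4: 6<11, vals[4] = 11+3 = 14 → [5, 6, 8, 11, 14, 1, 8]
j=5: 1<14, vals[5] = 14+3 = 17 → [5, 6, 8, 11, 14, 17, 8]
j=6: 8<17, vals[6] = 17+3 = 20 → [5, 6, 8, 11, 14, 17, 20]
sum = 81

81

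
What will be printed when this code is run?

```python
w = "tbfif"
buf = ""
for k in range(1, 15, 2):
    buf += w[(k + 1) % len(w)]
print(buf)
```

k=1: add w[2]='f' → 'f'
k=3: add w[4]='f' → 'ff'
k=5: add w[1]='b' → 'ffb'
k=7: add w[3]='i' → 'ffbi'
k=9: add w[0]='t' → 'ffbit'
k=11: add w[2]='f' → 'ffbitf'
k=13: add w[4]='f' → 'ffbitff'

ffbitff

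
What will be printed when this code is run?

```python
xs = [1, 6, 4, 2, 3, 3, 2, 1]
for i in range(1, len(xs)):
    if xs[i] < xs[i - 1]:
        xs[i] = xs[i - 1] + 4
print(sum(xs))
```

i=1: 6>=1, unchanged → [1, 6, 4, 2, 3, 3, 2, 1]
i=2: 4<6, xs[2] = 6+4 = 10 → [1, 6, 10, 2, 3, 3, 2, 1]
i=3: 2<10, xs[3] = 10+4 = 14 → [1, 6, 10, 14, 3, 3, 2, 1]
i=4: 3<14, xs[4] = 14+4 = 18 → [1, 6, 10, 14, 18, 3, 2, 1]
i=5: 3<18, xs[5] = 18+4 = 22 → [1, 6, 10, 14, 18, 22, 2, 1]
i=6: 2<22, xs[6] = 22+4 = 26 → [1, 6, 10, 14, 18, 22, 26, 1]
i=7: 1<26, xs[7] = 26+4 = 30 → [1, 6, 10, 14, 18, 22, 26, 30]
sum = 127

127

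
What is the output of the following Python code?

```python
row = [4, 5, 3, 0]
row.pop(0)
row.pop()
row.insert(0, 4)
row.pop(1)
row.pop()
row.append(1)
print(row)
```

[4, 1]

pop(0) removes 4 → [5, 3, 0]
pop() removes 0 → [5, 3]
insert 4 at 0 → [4, 5, 3]
pop(1) removes 5 → [4, 3]
pop() removes 3 → [4]
append 1 → [4, 1]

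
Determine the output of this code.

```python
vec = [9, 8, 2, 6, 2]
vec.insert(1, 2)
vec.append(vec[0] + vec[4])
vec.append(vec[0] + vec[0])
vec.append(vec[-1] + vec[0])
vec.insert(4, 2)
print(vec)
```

[9, 2, 8, 2, 2, 6, 2, 15, 18, 27]

insert 2 at 1 → [9, 2, 8, 2, 6, 2]
append vec[0]+vec[4] = 9+6 = 15 → [9, 2, 8, 2, 6, 2, 15]
append vec[0]+vec[0] = 9+9 = 18 → [9, 2, 8, 2, 6, 2, 15, 18]
append vec[-1]+vec[0] = 18+9 = 27 → [9, 2, 8, 2, 6, 2, 15, 18, 27]
insert 2 at 4 → [9, 2, 8, 2, 2, 6, 2, 15, 18, 27]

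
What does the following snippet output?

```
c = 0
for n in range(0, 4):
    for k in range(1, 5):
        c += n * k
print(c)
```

n=0,k=1: c = 0+0 = 0
n=0,k=2: c = 0+0 = 0
n=0,k=3: c = 0+0 = 0
n=0,k=4: c = 0+0 = 0
n=1,k=1: c = 0+1 = 1
n=1,k=2: c = 1+2 = 3
n=1,k=3: c = 3+3 = 6
n=1,k=4: c = 6+4 = 10
n=2,k=1: c = 10+2 = 12
n=2,k=2: c = 12+4 = 16
n=2,k=3: c = 16+6 = 22
n=2,k=4: c = 22+8 = 30
n=3,k=1: c = 30+3 = 33
n=3,k=2: c = 33+6 = 39
n=3,k=3: c = 39+9 = 48
n=3,k=4: c = 48+12 = 60

60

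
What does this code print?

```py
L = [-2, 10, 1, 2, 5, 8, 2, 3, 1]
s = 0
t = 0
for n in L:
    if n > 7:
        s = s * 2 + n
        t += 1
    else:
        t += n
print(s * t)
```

n=-2: not >7; t=-2
n=10: >7, s = 0*2+10 = 10; t=-1
n=1: not >7; t=0
n=2: not >7; t=2
n=5: not >7; t=7
n=8: >7, s = 10*2+8 = 28; t=8
n=2: not >7; t=10
n=3: not >7; t=13
n=1: not >7; t=14
s*t = 28*14 = 392

392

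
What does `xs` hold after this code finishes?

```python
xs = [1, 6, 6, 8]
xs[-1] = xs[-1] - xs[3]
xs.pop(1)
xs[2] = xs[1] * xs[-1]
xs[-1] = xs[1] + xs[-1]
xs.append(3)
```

xs[-1] = xs[-1]-xs[3] = 8-8 = 0 → [1, 6, 6, 0]
pop(1) removes 6 → [1, 6, 0]
xs[2] = xs[1]*xs[-1] = 6*0 = 0 → [1, 6, 0]
xs[-1] = xs[1]+xs[-1] = 6+0 = 6 → [1, 6, 6]
append 3 → [1, 6, 6, 3]

[1, 6, 6, 3]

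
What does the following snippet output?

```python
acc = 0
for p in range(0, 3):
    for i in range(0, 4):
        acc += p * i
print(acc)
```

p=0,i=0: acc = 0+0 = 0
p=0,i=1: acc = 0+0 = 0
p=0,i=2: acc = 0+0 = 0
p=0,i=3: acc = 0+0 = 0
p=1,i=0: acc = 0+0 = 0
p=1,i=1: acc = 0+1 = 1
p=1,i=2: acc = 1+2 = 3
p=1,i=3: acc = 3+3 = 6
p=2,i=0: acc = 6+0 = 6
p=2,i=1: acc = 6+2 = 8
p=2,i=2: acc = 8+4 = 12
p=2,i=3: acc = 12+6 = 18

18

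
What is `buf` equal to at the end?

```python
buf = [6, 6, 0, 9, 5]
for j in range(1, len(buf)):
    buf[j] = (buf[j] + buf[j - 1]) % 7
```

j=1: buf[1] = (6+6)%7 = 5 → [6, 5, 0, 9, 5]
j=2: buf[2] = (0+5)%7 = 5 → [6, 5, 5, 9, 5]
j=3: buf[3] = (9+5)%7 = 0 → [6, 5, 5, 0, 5]
j=4: buf[4] = (5+0)%7 = 5 → [6, 5, 5, 0, 5]

[6, 5, 5, 0, 5]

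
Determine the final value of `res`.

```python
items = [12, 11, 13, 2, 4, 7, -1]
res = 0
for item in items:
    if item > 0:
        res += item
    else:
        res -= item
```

item=12: >0, res = 0+12 = 12
item=11: >0, res = 12+11 = 23
item=13: >0, res = 23+13 = 36
item=2: >0, res = 36+2 = 38
item=4: >0, res = 38+4 = 42
item=7: >0, res = 42+7 = 49
item=-1: not >0, res = 49-(-1) = 50

50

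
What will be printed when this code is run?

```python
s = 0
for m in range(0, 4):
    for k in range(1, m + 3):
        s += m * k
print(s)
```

71

m=0,k=1: s = 0+0 = 0
m=0,k=2: s = 0+0 = 0
m=1,k=1: s = 0+1 = 1
m=1,k=2: s = 1+2 = 3
m=1,k=3: s = 3+3 = 6
m=2,k=1: s = 6+2 = 8
m=2,k=2: s = 8+4 = 12
m=2,k=3: s = 12+6 = 18
m=2,k=4: s = 18+8 = 26
m=3,k=1: s = 26+3 = 29
m=3,k=2: s = 29+6 = 35
m=3,k=3: s = 35+9 = 44
m=3,k=4: s = 44+12 = 56
m=3,k=5: s = 56+15 = 71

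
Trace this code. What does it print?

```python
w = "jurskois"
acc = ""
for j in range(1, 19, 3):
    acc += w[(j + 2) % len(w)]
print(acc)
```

j=1: add w[3]='s' → 's'
j=4: add w[6]='i' → 'si'
j=7: add w[1]='u' → 'siu'
j=10: add w[4]='k' → 'siuk'
j=13: add w[7]='s' → 'siuks'
j=16: add w[2]='r' → 'siuksr'

siuksr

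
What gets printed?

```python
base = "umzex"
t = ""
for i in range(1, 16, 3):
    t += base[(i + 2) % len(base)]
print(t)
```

emxzu

i=1: add base[3]='e' → 'e'
i=4: add base[1]='m' → 'em'
i=7: add base[4]='x' → 'emx'
i=10: add base[2]='z' → 'emxz'
i=13: add base[0]='u' → 'emxzu'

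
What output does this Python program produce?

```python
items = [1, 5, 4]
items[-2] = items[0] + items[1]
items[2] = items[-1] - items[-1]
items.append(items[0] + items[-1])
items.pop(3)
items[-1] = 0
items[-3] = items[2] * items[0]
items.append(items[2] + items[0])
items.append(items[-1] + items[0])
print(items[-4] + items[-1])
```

6

items[-2] = items[0]+items[1] = 1+5 = 6 → [1, 6, 4]
items[2] = items[-1]-items[-1] = 4-4 = 0 → [1, 6, 0]
append items[0]+items[-1] = 1+0 = 1 → [1, 6, 0, 1]
pop(3) removes 1 → [1, 6, 0]
items[-1] = 0 → [1, 6, 0]
items[-3] = items[2]*items[0] = 0*1 = 0 → [0, 6, 0]
append items[2]+items[0] = 0+0 = 0 → [0, 6, 0, 0]
append items[-1]+items[0] = 0+0 = 0 → [0, 6, 0, 0, 0]
items[-4]+items[-1] = 6+0 = 6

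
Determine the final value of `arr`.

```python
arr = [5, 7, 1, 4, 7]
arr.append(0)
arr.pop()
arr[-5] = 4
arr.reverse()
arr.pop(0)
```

append 0 → [5, 7, 1, 4, 7, 0]
pop() removes 0 → [5, 7, 1, 4, 7]
arr[-5] = 4 → [4, 7, 1, 4, 7]
reverse → [7, 4, 1, 7, 4]
pop(0) removes 7 → [4, 1, 7, 4]

[4, 1, 7, 4]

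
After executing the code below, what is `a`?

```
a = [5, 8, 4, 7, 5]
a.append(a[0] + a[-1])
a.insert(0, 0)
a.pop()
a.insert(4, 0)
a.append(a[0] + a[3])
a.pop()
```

append a[0]+a[-1] = 5+5 = 10 → [5, 8, 4, 7, 5, 10]
insert 0 at 0 → [0, 5, 8, 4, 7, 5, 10]
pop() removes 10 → [0, 5, 8, 4, 7, 5]
insert 0 at 4 → [0, 5, 8, 4, 0, 7, 5]
append a[0]+a[3] = 0+4 = 4 → [0, 5, 8, 4, 0, 7, 5, 4]
pop() removes 4 → [0, 5, 8, 4, 0, 7, 5]

[0, 5, 8, 4, 0, 7, 5]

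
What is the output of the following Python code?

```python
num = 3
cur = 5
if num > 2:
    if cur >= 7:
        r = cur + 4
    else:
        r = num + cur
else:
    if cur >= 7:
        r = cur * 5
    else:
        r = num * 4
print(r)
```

num=3, cur=5
num > 2 is True; cur >= 7 is False
→ r = num + cur = 8

8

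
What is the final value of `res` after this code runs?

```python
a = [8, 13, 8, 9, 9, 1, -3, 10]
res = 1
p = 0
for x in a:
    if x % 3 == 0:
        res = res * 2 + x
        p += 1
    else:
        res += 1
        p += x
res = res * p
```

x=8: not %3==0, res = 1+1 = 2; p=8
x=13: not %3==0, res = 2+1 = 3; p=21
x=8: not %3==0, res = 3+1 = 4; p=29
x=9: %3==0, res = 4*2+9 = 17; p=30
x=9: %3==0, res = 17*2+9 = 43; p=31
x=1: not %3==0, res = 43+1 = 44; p=32
x=-3: %3==0, res = 44*2+(-3) = 85; p=33
x=10: not %3==0, res = 85+1 = 86; p=43
res*p = 86*43 = 3698

3698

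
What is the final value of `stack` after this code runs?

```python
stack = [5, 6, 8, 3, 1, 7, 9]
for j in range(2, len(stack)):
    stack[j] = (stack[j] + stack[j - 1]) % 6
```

[5, 6, 2, 5, 0, 1, 4]

j=2: stack[2] = (8+6)%6 = 2 → [5, 6, 2, 3, 1, 7, 9]
j=3: stack[3] = (3+2)%6 = 5 → [5, 6, 2, 5, 1, 7, 9]
j=4: stack[4] = (1+5)%6 = 0 → [5, 6, 2, 5, 0, 7, 9]
j=5: stack[5] = (7+0)%6 = 1 → [5, 6, 2, 5, 0, 1, 9]
j=6: stack[6] = (9+1)%6 = 4 → [5, 6, 2, 5, 0, 1, 4]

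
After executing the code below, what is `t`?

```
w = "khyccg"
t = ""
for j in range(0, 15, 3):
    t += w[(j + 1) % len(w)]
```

j=0: add w[1]='h' → 'h'
j=3: add w[4]='c' → 'hc'
j=6: add w[1]='h' → 'hch'
j=9: add w[4]='c' → 'hchc'
j=12: add w[1]='h' → 'hchch'

'hchch'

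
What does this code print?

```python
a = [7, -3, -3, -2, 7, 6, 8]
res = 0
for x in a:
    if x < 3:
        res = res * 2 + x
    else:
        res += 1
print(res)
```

-9

x=7: not <3, res = 0+1 = 1
x=-3: <3, res = 1*2+(-3) = -1
x=-3: <3, res = (-1)*2+(-3) = -5
x=-2: <3, res = (-5)*2+(-2) = -12
x=7: not <3, res = (-12)+1 = -11
x=6: not <3, res = (-11)+1 = -10
x=8: not <3, res = (-10)+1 = -9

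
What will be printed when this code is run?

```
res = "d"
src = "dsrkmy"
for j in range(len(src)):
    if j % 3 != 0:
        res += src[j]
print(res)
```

dsrmy

j=0: skip
j=1: add 's' → 'ds'
j=2: add 'r' → 'dsr'
j=3: skip
j=4: add 'm' → 'dsrm'
j=5: add 'y' → 'dsrmy'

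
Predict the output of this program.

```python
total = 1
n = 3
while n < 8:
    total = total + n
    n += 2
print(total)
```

n=3: total = 1+3 = 4
n=5: total = 4+5 = 9
n=7: total = 9+7 = 16

16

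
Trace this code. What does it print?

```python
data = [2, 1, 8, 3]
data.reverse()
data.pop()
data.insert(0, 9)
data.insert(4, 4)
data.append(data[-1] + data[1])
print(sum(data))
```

32

reverse → [3, 8, 1, 2]
pop() removes 2 → [3, 8, 1]
insert 9 at 0 → [9, 3, 8, 1]
insert 4 at 4 → [9, 3, 8, 1, 4]
append data[-1]+data[1] = 4+3 = 7 → [9, 3, 8, 1, 4, 7]
sum = 32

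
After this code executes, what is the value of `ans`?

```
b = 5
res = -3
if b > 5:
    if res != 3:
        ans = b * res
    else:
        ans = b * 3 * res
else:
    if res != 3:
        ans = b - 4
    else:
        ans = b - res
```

b=5, res=-3
b > 5 is False; res != 3 is True
→ ans = b - 4 = 1

1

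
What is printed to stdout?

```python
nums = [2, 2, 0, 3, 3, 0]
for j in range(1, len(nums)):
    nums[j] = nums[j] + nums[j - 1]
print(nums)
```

j=1: nums[1] = 2+2 = 4 → [2, 4, 0, 3, 3, 0]
j=2: nums[2] = 0+4 = 4 → [2, 4, 4, 3, 3, 0]
j=3: nums[3] = 3+4 = 7 → [2, 4, 4, 7, 3, 0]
j=4: nums[4] = 3+7 = 10 → [2, 4, 4, 7, 10, 0]
j=5: nums[5] = 0+10 = 10 → [2, 4, 4, 7, 10, 10]

[2, 4, 4, 7, 10, 10]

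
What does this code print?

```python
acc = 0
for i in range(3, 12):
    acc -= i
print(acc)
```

-63

i=3: acc = 0-3 = -3
i=4: acc = (-3)-4 = -7
i=5: acc = (-7)-5 = -12
i=6: acc = (-12)-6 = -18
i=7: acc = (-18)-7 = -25
i=8: acc = (-25)-8 = -33
i=9: acc = (-33)-9 = -42
i=10: acc = (-42)-10 = -52
i=11: acc = (-52)-11 = -63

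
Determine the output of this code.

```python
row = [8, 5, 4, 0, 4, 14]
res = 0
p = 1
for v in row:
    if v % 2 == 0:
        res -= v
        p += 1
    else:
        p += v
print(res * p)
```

-330

v=8: even, res = 0-8 = -8; p=2
v=5: not even; p=7
v=4: even, res = (-8)-4 = -12; p=8
v=0: even, res = (-12)-0 = -12; p=9
v=4: even, res = (-12)-4 = -16; p=10
v=14: even, res = (-16)-14 = -30; p=11
res*p = (-30)*11 = -330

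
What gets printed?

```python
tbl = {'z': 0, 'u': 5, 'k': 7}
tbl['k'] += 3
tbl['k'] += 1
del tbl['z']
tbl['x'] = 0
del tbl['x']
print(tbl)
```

{'u': 5, 'k': 11}

tbl['k'] = 7+3 = 10 → {'z': 0, 'u': 5, 'k': 10}
tbl['k'] = 10+1 = 11 → {'z': 0, 'u': 5, 'k': 11}
del 'z' → {'u': 5, 'k': 11}
tbl['x'] = 0 → {'u': 5, 'k': 11, 'x': 0}
del 'x' → {'u': 5, 'k': 11}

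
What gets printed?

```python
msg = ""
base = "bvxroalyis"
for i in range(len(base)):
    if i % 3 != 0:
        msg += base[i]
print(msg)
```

i=0: skip
i=1: add 'v' → 'v'
i=2: add 'x' → 'vx'
i=3: skip
i=4: add 'o' → 'vxo'
i=5: add 'a' → 'vxoa'
i=6: skip
i=7: add 'y' → 'vxoay'
i=8: add 'i' → 'vxoayi'
i=9: skip

vxoayi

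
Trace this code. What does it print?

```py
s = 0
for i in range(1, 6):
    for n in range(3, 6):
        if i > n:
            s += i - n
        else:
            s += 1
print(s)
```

i=1,n=3: not 1>3, s = 0+1 = 1
i=1,n=4: not 1>4, s = 1+1 = 2
i=1,n=5: not 1>5, s = 2+1 = 3
i=2,n=3: not 2>3, s = 3+1 = 4
i=2,n=4: not 2>4, s = 4+1 = 5
i=2,n=5: not 2>5, s = 5+1 = 6
i=3,n=3: not 3>3, s = 6+1 = 7
i=3,n=4: not 3>4, s = 7+1 = 8
i=3,n=5: not 3>5, s = 8+1 = 9
i=4,n=3: 4>3, s = 9+1 = 10
i=4,n=4: not 4>4, s = 10+1 = 11
i=4,n=5: not 4>5, s = 11+1 = 12
i=5,n=3: 5>3, s = 12+2 = 14
i=5,n=4: 5>4, s = 14+1 = 15
i=5,n=5: not 5>5, s = 15+1 = 16

16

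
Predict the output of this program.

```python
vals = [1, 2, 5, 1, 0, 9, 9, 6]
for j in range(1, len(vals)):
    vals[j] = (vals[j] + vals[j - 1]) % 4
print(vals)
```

j=1: vals[1] = (2+1)%4 = 3 → [1, 3, 5, 1, 0, 9, 9, 6]
j=2: vals[2] = (5+3)%4 = 0 → [1, 3, 0, 1, 0, 9, 9, 6]
j=3: vals[3] = (1+0)%4 = 1 → [1, 3, 0, 1, 0, 9, 9, 6]
j=4: vals[4] = (0+1)%4 = 1 → [1, 3, 0, 1, 1, 9, 9, 6]
j=5: vals[5] = (9+1)%4 = 2 → [1, 3, 0, 1, 1, 2, 9, 6]
j=6: vals[6] = (9+2)%4 = 3 → [1, 3, 0, 1, 1, 2, 3, 6]
j=7: vals[7] = (6+3)%4 = 1 → [1, 3, 0, 1, 1, 2, 3, 1]

[1, 3, 0, 1, 1, 2, 3, 1]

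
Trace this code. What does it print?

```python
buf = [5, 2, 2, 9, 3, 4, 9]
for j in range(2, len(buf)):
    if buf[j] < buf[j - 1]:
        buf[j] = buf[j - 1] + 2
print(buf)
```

j=2: 2>=2, unchanged → [5, 2, 2, 9, 3, 4, 9]
j=3: 9>=2, unchanged → [5, 2, 2, 9, 3, 4, 9]
j=4: 3<9, buf[4] = 9+2 = 11 → [5, 2, 2, 9, 11, 4, 9]
j=5: 4<11, buf[5] = 11+2 = 13 → [5, 2, 2, 9, 11, 13, 9]
j=6: 9<13, buf[6] = 13+2 = 15 → [5, 2, 2, 9, 11, 13, 15]

[5, 2, 2, 9, 11, 13, 15]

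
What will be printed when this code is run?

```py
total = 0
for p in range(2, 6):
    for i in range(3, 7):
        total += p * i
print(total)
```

252

p=2,i=3: total = 0+6 = 6
p=2,i=4: total = 6+8 = 14
p=2,i=5: total = 14+10 = 24
p=2,i=6: total = 24+12 = 36
p=3,i=3: total = 36+9 = 45
p=3,i=4: total = 45+12 = 57
p=3,i=5: total = 57+15 = 72
p=3,i=6: total = 72+18 = 90
p=4,i=3: total = 90+12 = 102
p=4,i=4: total = 102+16 = 118
p=4,i=5: total = 118+20 = 138
p=4,i=6: total = 138+24 = 162
p=5,i=3: total = 162+15 = 177
p=5,i=4: total = 177+20 = 197
p=5,i=5: total = 197+25 = 222
p=5,i=6: total = 222+30 = 252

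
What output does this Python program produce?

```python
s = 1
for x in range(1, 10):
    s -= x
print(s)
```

x=1: s = 1-1 = 0
x=2: s = 0-2 = -2
x=3: s = (-2)-3 = -5
x=4: s = (-5)-4 = -9
x=5: s = (-9)-5 = -14
x=6: s = (-14)-6 = -20
x=7: s = (-20)-7 = -27
x=8: s = (-27)-8 = -35
x=9: s = (-35)-9 = -44

-44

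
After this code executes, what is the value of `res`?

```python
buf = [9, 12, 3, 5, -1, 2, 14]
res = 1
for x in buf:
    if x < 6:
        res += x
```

x=9: not <6
x=12: not <6
x=3: <6, res = 1+3 = 4
x=5: <6, res = 4+5 = 9
x=-1: <6, res = 9+(-1) = 8
x=2: <6, res = 8+2 = 10
x=14: not <6

10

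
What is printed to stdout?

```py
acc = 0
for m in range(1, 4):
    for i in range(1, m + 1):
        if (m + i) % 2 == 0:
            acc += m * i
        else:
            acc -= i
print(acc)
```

14

m=1,i=1: even sum, acc = 0+1 = 1
m=2,i=1: odd sum, acc = 1-1 = 0
m=2,i=2: even sum, acc = 0+4 = 4
m=3,i=1: even sum, acc = 4+3 = 7
m=3,i=2: odd sum, acc = 7-2 = 5
m=3,i=3: even sum, acc = 5+9 = 14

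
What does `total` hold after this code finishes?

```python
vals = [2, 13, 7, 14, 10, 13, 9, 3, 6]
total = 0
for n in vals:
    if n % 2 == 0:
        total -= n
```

-32

n=2: even, total = 0-2 = -2
n=13: not even
n=7: not even
n=14: even, total = (-2)-14 = -16
n=10: even, total = (-16)-10 = -26
n=13: not even
n=9: not even
n=3: not even
n=6: even, total = (-26)-6 = -32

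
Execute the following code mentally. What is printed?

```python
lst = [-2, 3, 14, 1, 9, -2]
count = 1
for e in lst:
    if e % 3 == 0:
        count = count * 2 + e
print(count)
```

e=-2: not %3==0
e=3: %3==0, count = 1*2+3 = 5
e=14: not %3==0
e=1: not %3==0
e=9: %3==0, count = 5*2+9 = 19
e=-2: not %3==0

19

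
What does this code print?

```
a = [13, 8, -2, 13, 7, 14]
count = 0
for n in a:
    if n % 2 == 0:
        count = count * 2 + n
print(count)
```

n=13: not even
n=8: even, count = 0*2+8 = 8
n=-2: even, count = 8*2+(-2) = 14
n=13: not even
n=7: not even
n=14: even, count = 14*2+14 = 42

42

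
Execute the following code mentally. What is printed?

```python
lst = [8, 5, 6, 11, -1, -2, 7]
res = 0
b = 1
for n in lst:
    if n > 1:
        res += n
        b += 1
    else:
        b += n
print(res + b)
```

40

n=8: >1, res = 0+8 = 8; b=2
n=5: >1, res = 8+5 = 13; b=3
n=6: >1, res = 13+6 = 19; b=4
n=11: >1, res = 19+11 = 30; b=5
n=-1: not >1; b=4
n=-2: not >1; b=2
n=7: >1, res = 30+7 = 37; b=3
res+b = 37+3 = 40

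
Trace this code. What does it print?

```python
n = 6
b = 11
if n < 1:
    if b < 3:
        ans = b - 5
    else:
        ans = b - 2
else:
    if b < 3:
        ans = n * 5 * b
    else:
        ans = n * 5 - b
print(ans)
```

19

n=6, b=11
n < 1 is False; b < 3 is False
→ ans = n * 5 - b = 19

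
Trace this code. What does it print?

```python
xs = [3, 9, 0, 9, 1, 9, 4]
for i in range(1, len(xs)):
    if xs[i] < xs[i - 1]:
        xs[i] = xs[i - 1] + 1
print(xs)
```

i=1: 9>=3, unchanged → [3, 9, 0, 9, 1, 9, 4]
i=2: 0<9, xs[2] = 9+1 = 10 → [3, 9, 10, 9, 1, 9, 4]
i=3: 9<10, xs[3] = 10+1 = 11 → [3, 9, 10, 11, 1, 9, 4]
i=4: 1<11, xs[4] = 11+1 = 12 → [3, 9, 10, 11, 12, 9, 4]
i=5: 9<12, xs[5] = 12+1 = 13 → [3, 9, 10, 11, 12, 13, 4]
i=6: 4<13, xs[6] = 13+1 = 14 → [3, 9, 10, 11, 12, 13, 14]

[3, 9, 10, 11, 12, 13, 14]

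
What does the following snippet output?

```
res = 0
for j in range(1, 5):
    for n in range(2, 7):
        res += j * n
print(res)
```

200

j=1,n=2: res = 0+2 = 2
j=1,n=3: res = 2+3 = 5
j=1,n=4: res = 5+4 = 9
j=1,n=5: res = 9+5 = 14
j=1,n=6: res = 14+6 = 20
j=2,n=2: res = 20+4 = 24
j=2,n=3: res = 24+6 = 30
j=2,n=4: res = 30+8 = 38
j=2,n=5: res = 38+10 = 48
j=2,n=6: res = 48+12 = 60
j=3,n=2: res = 60+6 = 66
j=3,n=3: res = 66+9 = 75
j=3,n=4: res = 75+12 = 87
j=3,n=5: res = 87+15 = 102
j=3,n=6: res = 102+18 = 120
j=4,n=2: res = 120+8 = 128
j=4,n=3: res = 128+12 = 140
j=4,n=4: res = 140+16 = 156
j=4,n=5: res = 156+20 = 176
j=4,n=6: res = 176+24 = 200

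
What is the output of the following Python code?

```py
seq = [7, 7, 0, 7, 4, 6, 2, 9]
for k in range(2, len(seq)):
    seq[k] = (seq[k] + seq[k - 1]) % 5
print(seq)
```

k=2: seq[2] = (0+7)%5 = 2 → [7, 7, 2, 7, 4, 6, 2, 9]
k=3: seq[3] = (7+2)%5 = 4 → [7, 7, 2, 4, 4, 6, 2, 9]
k=4: seq[4] = (4+4)%5 = 3 → [7, 7, 2, 4, 3, 6, 2, 9]
k=5: seq[5] = (6+3)%5 = 4 → [7, 7, 2, 4, 3, 4, 2, 9]
k=6: seq[6] = (2+4)%5 = 1 → [7, 7, 2, 4, 3, 4, 1, 9]
k=7: seq[7] = (9+1)%5 = 0 → [7, 7, 2, 4, 3, 4, 1, 0]

[7, 7, 2, 4, 3, 4, 1, 0]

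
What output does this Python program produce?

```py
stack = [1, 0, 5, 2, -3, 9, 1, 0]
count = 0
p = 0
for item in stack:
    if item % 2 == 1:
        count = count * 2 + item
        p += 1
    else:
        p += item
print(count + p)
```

item=1: odd, count = 0*2+1 = 1; p=1
item=0: not odd; p=1
item=5: odd, count = 1*2+5 = 7; p=2
item=2: not odd; p=4
item=-3: odd, count = 7*2+(-3) = 11; p=5
item=9: odd, count = 11*2+9 = 31; p=6
item=1: odd, count = 31*2+1 = 63; p=7
item=0: not odd; p=7
count+p = 63+7 = 70

70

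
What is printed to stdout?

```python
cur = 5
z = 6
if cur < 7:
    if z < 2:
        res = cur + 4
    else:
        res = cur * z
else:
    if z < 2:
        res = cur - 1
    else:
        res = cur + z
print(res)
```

cur=5, z=6
cur < 7 is True; z < 2 is False
→ res = cur * z = 30

30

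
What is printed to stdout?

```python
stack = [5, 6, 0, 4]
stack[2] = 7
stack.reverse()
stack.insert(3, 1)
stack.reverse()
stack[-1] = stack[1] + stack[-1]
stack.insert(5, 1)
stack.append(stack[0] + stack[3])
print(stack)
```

stack[2] = 7 → [5, 6, 7, 4]
reverse → [4, 7, 6, 5]
insert 1 at 3 → [4, 7, 6, 1, 5]
reverse → [5, 1, 6, 7, 4]
stack[-1] = stack[1]+stack[-1] = 1+4 = 5 → [5, 1, 6, 7, 5]
insert 1 at 5 → [5, 1, 6, 7, 5, 1]
append stack[0]+stack[3] = 5+7 = 12 → [5, 1, 6, 7, 5, 1, 12]

[5, 1, 6, 7, 5, 1, 12]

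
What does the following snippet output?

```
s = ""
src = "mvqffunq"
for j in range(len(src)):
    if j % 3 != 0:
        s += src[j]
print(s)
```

j=0: skip
j=1: add 'v' → 'v'
j=2: add 'q' → 'vq'
j=3: skip
j=4: add 'f' → 'vqf'
j=5: add 'u' → 'vqfu'
j=6: skip
j=7: add 'q' → 'vqfuq'

vqfuq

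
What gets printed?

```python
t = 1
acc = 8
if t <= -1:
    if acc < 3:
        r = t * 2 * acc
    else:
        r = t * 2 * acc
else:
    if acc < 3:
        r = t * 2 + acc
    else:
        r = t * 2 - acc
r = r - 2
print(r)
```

-8

t=1, acc=8
t <= -1 is False; acc < 3 is False
→ r = t * 2 - acc = -6
r = (-6)-2 = -8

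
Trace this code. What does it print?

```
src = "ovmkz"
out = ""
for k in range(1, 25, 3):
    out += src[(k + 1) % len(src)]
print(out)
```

mokvzmok

k=1: add src[2]='m' → 'm'
k=4: add src[0]='o' → 'mo'
k=7: add src[3]='k' → 'mok'
k=10: add src[1]='v' → 'mokv'
k=13: add src[4]='z' → 'mokvz'
k=16: add src[2]='m' → 'mokvzm'
k=19: add src[0]='o' → 'mokvzmo'
k=22: add src[3]='k' → 'mokvzmok'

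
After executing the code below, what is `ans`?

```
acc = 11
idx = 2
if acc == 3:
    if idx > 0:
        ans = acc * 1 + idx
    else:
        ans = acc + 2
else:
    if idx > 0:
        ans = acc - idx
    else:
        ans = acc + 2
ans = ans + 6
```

acc=11, idx=2
acc == 3 is False; idx > 0 is True
→ ans = acc - idx = 9
ans = 9+6 = 15

15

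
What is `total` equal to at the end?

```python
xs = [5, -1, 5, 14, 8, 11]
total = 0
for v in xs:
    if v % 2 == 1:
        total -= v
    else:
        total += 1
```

v=5: odd, total = 0-5 = -5
v=-1: odd, total = (-5)-(-1) = -4
v=5: odd, total = (-4)-5 = -9
v=14: not odd, total = (-9)+1 = -8
v=8: not odd, total = (-8)+1 = -7
v=11: odd, total = (-7)-11 = -18

-18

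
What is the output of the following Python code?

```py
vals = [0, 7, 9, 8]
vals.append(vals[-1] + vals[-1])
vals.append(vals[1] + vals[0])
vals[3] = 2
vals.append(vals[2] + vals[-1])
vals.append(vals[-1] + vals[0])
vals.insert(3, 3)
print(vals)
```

append vals[-1]+vals[-1] = 8+8 = 16 → [0, 7, 9, 8, 16]
append vals[1]+vals[0] = 7+0 = 7 → [0, 7, 9, 8, 16, 7]
vals[3] = 2 → [0, 7, 9, 2, 16, 7]
append vals[2]+vals[-1] = 9+7 = 16 → [0, 7, 9, 2, 16, 7, 16]
append vals[-1]+vals[0] = 16+0 = 16 → [0, 7, 9, 2, 16, 7, 16, 16]
insert 3 at 3 → [0, 7, 9, 3, 2, 16, 7, 16, 16]

[0, 7, 9, 3, 2, 16, 7, 16, 16]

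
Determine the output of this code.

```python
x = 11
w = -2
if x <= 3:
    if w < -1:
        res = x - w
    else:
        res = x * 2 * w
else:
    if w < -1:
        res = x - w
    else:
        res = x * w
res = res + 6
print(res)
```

19

x=11, w=-2
x <= 3 is False; w < -1 is True
→ res = x - w = 13
res = 13+6 = 19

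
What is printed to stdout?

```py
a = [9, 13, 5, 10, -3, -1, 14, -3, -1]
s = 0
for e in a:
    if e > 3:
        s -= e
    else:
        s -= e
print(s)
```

-43

e=9: >3, s = 0-9 = -9
e=13: >3, s = (-9)-13 = -22
e=5: >3, s = (-22)-5 = -27
e=10: >3, s = (-27)-10 = -37
e=-3: not >3, s = (-37)-(-3) = -34
e=-1: not >3, s = (-34)-(-1) = -33
e=14: >3, s = (-33)-14 = -47
e=-3: not >3, s = (-47)-(-3) = -44
e=-1: not >3, s = (-44)-(-1) = -43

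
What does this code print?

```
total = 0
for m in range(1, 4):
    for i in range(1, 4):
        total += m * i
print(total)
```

36

m=1,i=1: total = 0+1 = 1
m=1,i=2: total = 1+2 = 3
m=1,i=3: total = 3+3 = 6
m=2,i=1: total = 6+2 = 8
m=2,i=2: total = 8+4 = 12
m=2,i=3: total = 12+6 = 18
m=3,i=1: total = 18+3 = 21
m=3,i=2: total = 21+6 = 27
m=3,i=3: total = 27+9 = 36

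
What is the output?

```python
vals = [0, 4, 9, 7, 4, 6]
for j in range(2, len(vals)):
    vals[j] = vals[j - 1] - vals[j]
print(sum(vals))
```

-51

j=2: vals[2] = 4-9 = -5 → [0, 4, -5, 7, 4, 6]
j=3: vals[3] = (-5)-7 = -12 → [0, 4, -5, -12, 4, 6]
j=4: vals[4] = (-12)-4 = -16 → [0, 4, -5, -12, -16, 6]
j=5: vals[5] = (-16)-6 = -22 → [0, 4, -5, -12, -16, -22]
sum = -51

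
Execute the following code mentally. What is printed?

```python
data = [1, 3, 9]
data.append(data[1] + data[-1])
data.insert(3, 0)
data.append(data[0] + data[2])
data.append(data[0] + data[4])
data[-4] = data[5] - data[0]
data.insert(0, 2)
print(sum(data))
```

59

append data[1]+data[-1] = 3+9 = 12 → [1, 3, 9, 12]
insert 0 at 3 → [1, 3, 9, 0, 12]
append data[0]+data[2] = 1+9 = 10 → [1, 3, 9, 0, 12, 10]
append data[0]+data[4] = 1+12 = 13 → [1, 3, 9, 0, 12, 10, 13]
data[-4] = data[5]-data[0] = 10-1 = 9 → [1, 3, 9, 9, 12, 10, 13]
insert 2 at 0 → [2, 1, 3, 9, 9, 12, 10, 13]
sum = 59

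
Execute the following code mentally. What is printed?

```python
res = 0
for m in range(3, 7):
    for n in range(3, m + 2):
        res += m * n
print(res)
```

309

m=3,n=3: res = 0+9 = 9
m=3,n=4: res = 9+12 = 21
m=4,n=3: res = 21+12 = 33
m=4,n=4: res = 33+16 = 49
m=4,n=5: res = 49+20 = 69
m=5,n=3: res = 69+15 = 84
m=5,n=4: res = 84+20 = 104
m=5,n=5: res = 104+25 = 129
m=5,n=6: res = 129+30 = 159
m=6,n=3: res = 159+18 = 177
m=6,n=4: res = 177+24 = 201
m=6,n=5: res = 201+30 = 231
m=6,n=6: res = 231+36 = 267
m=6,n=7: res = 267+42 = 309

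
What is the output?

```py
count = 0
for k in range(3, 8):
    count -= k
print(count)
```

k=3: count = 0-3 = -3
k=4: count = (-3)-4 = -7
k=5: count = (-7)-5 = -12
k=6: count = (-12)-6 = -18
k=7: count = (-18)-7 = -25

-25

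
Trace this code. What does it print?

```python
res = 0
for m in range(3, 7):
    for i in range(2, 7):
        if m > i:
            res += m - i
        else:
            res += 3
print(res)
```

m=3,i=2: 3>2, res = 0+1 = 1
m=3,i=3: not 3>3, res = 1+3 = 4
m=3,i=4: not 3>4, res = 4+3 = 7
m=3,i=5: not 3>5, res = 7+3 = 10
m=3,i=6: not 3>6, res = 10+3 = 13
m=4,i=2: 4>2, res = 13+2 = 15
m=4,i=3: 4>3, res = 15+1 = 16
m=4,i=4: not 4>4, res = 16+3 = 19
m=4,i=5: not 4>5, res = 19+3 = 22
m=4,i=6: not 4>6, res = 22+3 = 25
m=5,i=2: 5>2, res = 25+3 = 28
m=5,i=3: 5>3, res = 28+2 = 30
m=5,i=4: 5>4, res = 30+1 = 31
m=5,i=5: not 5>5, res = 31+3 = 34
m=5,i=6: not 5>6, res = 34+3 = 37
m=6,i=2: 6>2, res = 37+4 = 41
m=6,i=3: 6>3, res = 41+3 = 44
m=6,i=4: 6>4, res = 44+2 = 46
m=6,i=5: 6>5, res = 46+1 = 47
m=6,i=6: not 6>6, res = 47+3 = 50

50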